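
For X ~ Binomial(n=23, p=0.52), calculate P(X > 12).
0.412214

We have X ~ Binomial(n=23, p=0.52).

P(X > 12) = 1 - P(X ≤ 12)
                = 1 - F(12)
                = 1 - 0.587786
                = 0.412214

So there's approximately a 41.2% chance that X exceeds 12.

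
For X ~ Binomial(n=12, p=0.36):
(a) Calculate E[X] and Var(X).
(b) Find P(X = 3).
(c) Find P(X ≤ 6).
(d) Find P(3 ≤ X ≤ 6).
(a) E[X] = 4.3200, Var(X) = 2.7648
(b) P(X = 3) = 0.184906
(c) P(X ≤ 6) = 0.902979
(d) P(3 ≤ X ≤ 6) = 0.767764

We have X ~ Binomial(n=12, p=0.36).

(a) Moments:
E[X] = 4.3200
Var(X) = 2.7648
σ = √Var(X) = 1.6628

(b) Point probability using PMF:
P(X = 3) = 0.184906

(c) Cumulative probability using CDF:
P(X ≤ 6) = F(6) = 0.902979

(d) Range probability:
P(3 ≤ X ≤ 6) = P(X ≤ 6) - P(X ≤ 2)
                   = F(6) - F(2)
                   = 0.902979 - 0.135215
                   = 0.767764

This means approximately 76.8% of outcomes fall in the interval [3, 6].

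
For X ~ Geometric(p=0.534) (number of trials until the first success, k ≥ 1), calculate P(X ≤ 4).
0.952843

We have X ~ Geometric(p=0.534) (number of trials until the first success, k ≥ 1).

The CDF gives us P(X ≤ k).

Using the CDF:
P(X ≤ 4) = 0.952843

This means there's approximately a 95.3% chance that X is at most 4.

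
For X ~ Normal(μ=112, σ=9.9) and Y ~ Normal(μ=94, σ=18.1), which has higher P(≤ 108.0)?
Y has higher probability (P(Y ≤ 108.0) = 0.7804 > P(X ≤ 108.0) = 0.3431)

Compute P(≤ 108.0) for each distribution:

X ~ Normal(μ=112, σ=9.9):
P(X ≤ 108.0) = 0.3431

Y ~ Normal(μ=94, σ=18.1):
P(Y ≤ 108.0) = 0.7804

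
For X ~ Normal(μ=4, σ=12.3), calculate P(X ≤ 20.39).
0.908655

We have X ~ Normal(μ=4, σ=12.3).

The CDF gives us P(X ≤ k).

Using the CDF:
P(X ≤ 20.39) = 0.908655

This means there's approximately a 90.9% chance that X is at most 20.39.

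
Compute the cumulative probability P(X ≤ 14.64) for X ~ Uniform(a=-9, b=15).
0.985000

We have X ~ Uniform(a=-9, b=15).

The CDF gives us P(X ≤ k).

Using the CDF:
P(X ≤ 14.64) = 0.985000

This means there's approximately a 98.5% chance that X is at most 14.64.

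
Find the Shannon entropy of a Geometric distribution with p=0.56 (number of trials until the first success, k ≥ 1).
1.2249 nats

We have X ~ Geometric(p=0.56) (number of trials until the first success, k ≥ 1).

The Shannon entropy measures the uncertainty or information content of the distribution.

For a Geometric distribution with p=0.56 (number of trials until the first success, k ≥ 1):
H(X) = 1.2249 nats

(In bits, this would be 1.7671 bits.)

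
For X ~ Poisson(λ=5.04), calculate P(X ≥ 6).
0.391058

We have X ~ Poisson(λ=5.04).

For discrete distributions, P(X ≥ 6) = 1 - P(X ≤ 5).

P(X ≤ 5) = 0.608942
P(X ≥ 6) = 1 - 0.608942 = 0.391058

So there's approximately a 39.1% chance that X is at least 6.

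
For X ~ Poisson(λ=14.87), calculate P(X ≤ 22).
0.969823

We have X ~ Poisson(λ=14.87).

The CDF gives us P(X ≤ k).

Using the CDF:
P(X ≤ 22) = 0.969823

This means there's approximately a 97.0% chance that X is at most 22.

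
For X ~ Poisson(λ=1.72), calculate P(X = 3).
0.151861

We have X ~ Poisson(λ=1.72).

For a Poisson distribution, the PMF gives us the probability of each outcome.

Using the PMF formula:
P(X = 3) = 0.151861

Rounded to 4 decimal places: 0.1519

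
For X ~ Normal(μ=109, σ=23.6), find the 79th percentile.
128.0315

We have X ~ Normal(μ=109, σ=23.6).

We want to find x such that P(X ≤ x) = 0.79.

This is the 79th percentile, which means 79% of values fall below this point.

Using the inverse CDF (quantile function):
x = F⁻¹(0.79) = 128.0315

Verification: P(X ≤ 128.0315) = 0.79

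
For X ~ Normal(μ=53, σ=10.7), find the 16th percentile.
42.3593

We have X ~ Normal(μ=53, σ=10.7).

We want to find x such that P(X ≤ x) = 0.16.

This is the 16th percentile, which means 16% of values fall below this point.

Using the inverse CDF (quantile function):
x = F⁻¹(0.16) = 42.3593

Verification: P(X ≤ 42.3593) = 0.16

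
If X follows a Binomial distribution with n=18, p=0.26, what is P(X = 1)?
0.028002

We have X ~ Binomial(n=18, p=0.26).

For a Binomial distribution, the PMF gives us the probability of each outcome.

Using the PMF formula:
P(X = 1) = 0.028002

Rounded to 4 decimal places: 0.0280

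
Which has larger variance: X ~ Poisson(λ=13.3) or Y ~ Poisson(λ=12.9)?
X has larger variance (13.3000 > 12.9000)

Compute the variance for each distribution:

X ~ Poisson(λ=13.3):
Var(X) = 13.3000

Y ~ Poisson(λ=12.9):
Var(Y) = 12.9000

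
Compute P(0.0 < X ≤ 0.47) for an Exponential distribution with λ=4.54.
0.881613

We have X ~ Exponential(λ=4.54).

To find P(0.0 < X ≤ 0.47), we use:
P(0.0 < X ≤ 0.47) = P(X ≤ 0.47) - P(X ≤ 0.0)
                 = F(0.47) - F(0.0)
                 = 0.881613 - 0.000000
                 = 0.881613

So there's approximately a 88.2% chance that X falls in this range.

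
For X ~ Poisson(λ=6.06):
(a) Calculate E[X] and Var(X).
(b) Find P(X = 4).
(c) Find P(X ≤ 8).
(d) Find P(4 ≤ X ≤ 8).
(a) E[X] = 6.0600, Var(X) = 6.0600
(b) P(X = 4) = 0.131176
(c) P(X ≤ 8) = 0.840980
(d) P(4 ≤ X ≤ 8) = 0.695051

We have X ~ Poisson(λ=6.06).

(a) Moments:
E[X] = 6.0600
Var(X) = 6.0600
σ = √Var(X) = 2.4617

(b) Point probability using PMF:
P(X = 4) = 0.131176

(c) Cumulative probability using CDF:
P(X ≤ 8) = F(8) = 0.840980

(d) Range probability:
P(4 ≤ X ≤ 8) = P(X ≤ 8) - P(X ≤ 3)
                   = F(8) - F(3)
                   = 0.840980 - 0.145930
                   = 0.695051

This means approximately 69.5% of outcomes fall in the interval [4, 8].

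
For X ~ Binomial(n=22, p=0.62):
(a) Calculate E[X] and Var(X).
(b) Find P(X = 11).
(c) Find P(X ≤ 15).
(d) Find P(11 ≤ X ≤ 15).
(a) E[X] = 13.6400, Var(X) = 5.1832
(b) P(X = 11) = 0.087576
(c) P(X ≤ 15) = 0.790935
(d) P(11 ≤ X ≤ 15) = 0.705400

We have X ~ Binomial(n=22, p=0.62).

(a) Moments:
E[X] = 13.6400
Var(X) = 5.1832
σ = √Var(X) = 2.2767

(b) Point probability using PMF:
P(X = 11) = 0.087576

(c) Cumulative probability using CDF:
P(X ≤ 15) = F(15) = 0.790935

(d) Range probability:
P(11 ≤ X ≤ 15) = P(X ≤ 15) - P(X ≤ 10)
                   = F(15) - F(10)
                   = 0.790935 - 0.085535
                   = 0.705400

This means approximately 70.5% of outcomes fall in the interval [11, 15].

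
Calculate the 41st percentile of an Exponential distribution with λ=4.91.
0.1075

We have X ~ Exponential(λ=4.91).

We want to find x such that P(X ≤ x) = 0.41.

This is the 41st percentile, which means 41% of values fall below this point.

Using the inverse CDF (quantile function):
x = F⁻¹(0.41) = 0.1075

Verification: P(X ≤ 0.1075) = 0.41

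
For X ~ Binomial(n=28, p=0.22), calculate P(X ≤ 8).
0.856617

We have X ~ Binomial(n=28, p=0.22).

The CDF gives us P(X ≤ k).

Using the CDF:
P(X ≤ 8) = 0.856617

This means there's approximately a 85.7% chance that X is at most 8.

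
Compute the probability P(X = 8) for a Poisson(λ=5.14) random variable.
0.070780

We have X ~ Poisson(λ=5.14).

For a Poisson distribution, the PMF gives us the probability of each outcome.

Using the PMF formula:
P(X = 8) = 0.070780

Rounded to 4 decimal places: 0.0708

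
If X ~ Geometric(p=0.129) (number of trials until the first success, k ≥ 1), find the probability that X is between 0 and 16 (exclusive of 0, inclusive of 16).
0.890279

We have X ~ Geometric(p=0.129) (number of trials until the first success, k ≥ 1).

To find P(0 < X ≤ 16), we use:
P(0 < X ≤ 16) = P(X ≤ 16) - P(X ≤ 0)
                 = F(16) - F(0)
                 = 0.890279 - 0.000000
                 = 0.890279

So there's approximately a 89.0% chance that X falls in this range.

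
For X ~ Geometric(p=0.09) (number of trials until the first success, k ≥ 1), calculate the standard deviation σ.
10.5993

We have X ~ Geometric(p=0.09) (number of trials until the first success, k ≥ 1).

For a Geometric distribution with p=0.09 (number of trials until the first success, k ≥ 1):
σ = √Var(X) = 10.5993

The standard deviation is the square root of the variance.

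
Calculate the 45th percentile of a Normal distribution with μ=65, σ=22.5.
62.1726

We have X ~ Normal(μ=65, σ=22.5).

We want to find x such that P(X ≤ x) = 0.45.

This is the 45th percentile, which means 45% of values fall below this point.

Using the inverse CDF (quantile function):
x = F⁻¹(0.45) = 62.1726

Verification: P(X ≤ 62.1726) = 0.45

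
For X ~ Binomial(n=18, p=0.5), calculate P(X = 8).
0.166924

We have X ~ Binomial(n=18, p=0.5).

For a Binomial distribution, the PMF gives us the probability of each outcome.

Using the PMF formula:
P(X = 8) = 0.166924

Rounded to 4 decimal places: 0.1669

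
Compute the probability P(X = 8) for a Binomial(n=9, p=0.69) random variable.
0.143350

We have X ~ Binomial(n=9, p=0.69).

For a Binomial distribution, the PMF gives us the probability of each outcome.

Using the PMF formula:
P(X = 8) = 0.143350

Rounded to 4 decimal places: 0.1433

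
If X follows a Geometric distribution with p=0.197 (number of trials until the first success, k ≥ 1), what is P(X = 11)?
0.021959

We have X ~ Geometric(p=0.197) (number of trials until the first success, k ≥ 1).

For a Geometric distribution, the PMF gives us the probability of each outcome.

Using the PMF formula:
P(X = 11) = 0.021959

Rounded to 4 decimal places: 0.0220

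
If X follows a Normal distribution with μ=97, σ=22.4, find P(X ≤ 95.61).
0.475260

We have X ~ Normal(μ=97, σ=22.4).

The CDF gives us P(X ≤ k).

Using the CDF:
P(X ≤ 95.61) = 0.475260

This means there's approximately a 47.5% chance that X is at most 95.61.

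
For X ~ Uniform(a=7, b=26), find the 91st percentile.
24.2900

We have X ~ Uniform(a=7, b=26).

We want to find x such that P(X ≤ x) = 0.91.

This is the 91st percentile, which means 91% of values fall below this point.

Using the inverse CDF (quantile function):
x = F⁻¹(0.91) = 24.2900

Verification: P(X ≤ 24.2900) = 0.91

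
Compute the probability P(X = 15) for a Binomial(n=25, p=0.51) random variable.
0.107126

We have X ~ Binomial(n=25, p=0.51).

For a Binomial distribution, the PMF gives us the probability of each outcome.

Using the PMF formula:
P(X = 15) = 0.107126

Rounded to 4 decimal places: 0.1071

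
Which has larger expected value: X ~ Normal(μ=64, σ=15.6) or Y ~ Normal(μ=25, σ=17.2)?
X has larger mean (64.0000 > 25.0000)

Compute the expected value for each distribution:

X ~ Normal(μ=64, σ=15.6):
E[X] = 64.0000

Y ~ Normal(μ=25, σ=17.2):
E[Y] = 25.0000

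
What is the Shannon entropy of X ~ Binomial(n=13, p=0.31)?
1.9239 nats

We have X ~ Binomial(n=13, p=0.31).

The Shannon entropy measures the uncertainty or information content of the distribution.

For a Binomial distribution with n=13, p=0.31:
H(X) = 1.9239 nats

(In bits, this would be 2.7756 bits.)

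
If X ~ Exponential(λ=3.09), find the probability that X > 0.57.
0.171821

We have X ~ Exponential(λ=3.09).

P(X > 0.57) = 1 - P(X ≤ 0.57)
                = 1 - F(0.57)
                = 1 - 0.828179
                = 0.171821

So there's approximately a 17.2% chance that X exceeds 0.57.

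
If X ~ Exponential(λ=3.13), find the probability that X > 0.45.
0.244510

We have X ~ Exponential(λ=3.13).

P(X > 0.45) = 1 - P(X ≤ 0.45)
                = 1 - F(0.45)
                = 1 - 0.755490
                = 0.244510

So there's approximately a 24.5% chance that X exceeds 0.45.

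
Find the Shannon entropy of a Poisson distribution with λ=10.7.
2.5959 nats

We have X ~ Poisson(λ=10.7).

The Shannon entropy measures the uncertainty or information content of the distribution.

For a Poisson distribution with λ=10.7:
H(X) = 2.5959 nats

(In bits, this would be 3.7450 bits.)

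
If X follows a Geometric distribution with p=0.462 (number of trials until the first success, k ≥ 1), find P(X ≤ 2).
0.710556

We have X ~ Geometric(p=0.462) (number of trials until the first success, k ≥ 1).

The CDF gives us P(X ≤ k).

Using the CDF:
P(X ≤ 2) = 0.710556

This means there's approximately a 71.1% chance that X is at most 2.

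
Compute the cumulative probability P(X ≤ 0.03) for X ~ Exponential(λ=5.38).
0.149048

We have X ~ Exponential(λ=5.38).

The CDF gives us P(X ≤ k).

Using the CDF:
P(X ≤ 0.03) = 0.149048

This means there's approximately a 14.9% chance that X is at most 0.03.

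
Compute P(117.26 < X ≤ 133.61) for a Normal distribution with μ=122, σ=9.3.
0.588917

We have X ~ Normal(μ=122, σ=9.3).

To find P(117.26 < X ≤ 133.61), we use:
P(117.26 < X ≤ 133.61) = P(X ≤ 133.61) - P(X ≤ 117.26)
                 = F(133.61) - F(117.26)
                 = 0.894055 - 0.305139
                 = 0.588917

So there's approximately a 58.9% chance that X falls in this range.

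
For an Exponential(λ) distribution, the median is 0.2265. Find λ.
λ = 3.0603

For X ~ Exponential(λ), the CDF is F(x) = 1 - e^(-λx).
The median m satisfies F(m) = 0.5:
1 - e^(-λm) = 0.5
e^(-λm) = 0.5
λm = ln(2)
m = ln(2) / λ

Given m = 0.2265:
λ = ln(2) / 0.2265 = 0.693147 / 0.2265 = 3.0603

Verification: ln(2) / 3.0603 = 0.2265 ✓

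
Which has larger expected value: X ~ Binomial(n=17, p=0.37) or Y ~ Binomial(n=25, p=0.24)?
X has larger mean (6.2900 > 6.0000)

Compute the expected value for each distribution:

X ~ Binomial(n=17, p=0.37):
E[X] = 6.2900

Y ~ Binomial(n=25, p=0.24):
E[Y] = 6.0000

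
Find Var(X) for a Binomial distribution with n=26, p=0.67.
5.7486

We have X ~ Binomial(n=26, p=0.67).

For a Binomial distribution with n=26, p=0.67:
Var(X) = 5.7486

The variance measures the spread of the distribution around the mean.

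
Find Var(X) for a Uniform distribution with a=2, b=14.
12.0000

We have X ~ Uniform(a=2, b=14).

For a Uniform distribution with a=2, b=14:
Var(X) = 12.0000

The variance measures the spread of the distribution around the mean.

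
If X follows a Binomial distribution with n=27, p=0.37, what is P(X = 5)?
0.021554

We have X ~ Binomial(n=27, p=0.37).

For a Binomial distribution, the PMF gives us the probability of each outcome.

Using the PMF formula:
P(X = 5) = 0.021554

Rounded to 4 decimal places: 0.0216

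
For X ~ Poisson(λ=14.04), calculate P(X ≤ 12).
0.354533

We have X ~ Poisson(λ=14.04).

The CDF gives us P(X ≤ k).

Using the CDF:
P(X ≤ 12) = 0.354533

This means there's approximately a 35.5% chance that X is at most 12.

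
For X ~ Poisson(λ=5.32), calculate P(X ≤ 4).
0.386244

We have X ~ Poisson(λ=5.32).

The CDF gives us P(X ≤ k).

Using the CDF:
P(X ≤ 4) = 0.386244

This means there's approximately a 38.6% chance that X is at most 4.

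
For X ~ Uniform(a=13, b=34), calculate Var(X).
36.7500

We have X ~ Uniform(a=13, b=34).

For a Uniform distribution with a=13, b=34:
Var(X) = 36.7500

The variance measures the spread of the distribution around the mean.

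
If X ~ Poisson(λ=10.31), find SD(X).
3.2109

We have X ~ Poisson(λ=10.31).

For a Poisson distribution with λ=10.31:
σ = √Var(X) = 3.2109

The standard deviation is the square root of the variance.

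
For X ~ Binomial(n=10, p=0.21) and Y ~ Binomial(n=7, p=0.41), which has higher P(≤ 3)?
X has higher probability (P(X ≤ 3) = 0.8609 > P(Y ≤ 3) = 0.6906)

Compute P(≤ 3) for each distribution:

X ~ Binomial(n=10, p=0.21):
P(X ≤ 3) = 0.8609

Y ~ Binomial(n=7, p=0.41):
P(Y ≤ 3) = 0.6906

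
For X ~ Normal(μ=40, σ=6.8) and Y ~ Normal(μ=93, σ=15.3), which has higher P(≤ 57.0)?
X has higher probability (P(X ≤ 57.0) = 0.9938 > P(Y ≤ 57.0) = 0.0093)

Compute P(≤ 57.0) for each distribution:

X ~ Normal(μ=40, σ=6.8):
P(X ≤ 57.0) = 0.9938

Y ~ Normal(μ=93, σ=15.3):
P(Y ≤ 57.0) = 0.0093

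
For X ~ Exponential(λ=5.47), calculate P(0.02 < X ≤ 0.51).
0.834932

We have X ~ Exponential(λ=5.47).

To find P(0.02 < X ≤ 0.51), we use:
P(0.02 < X ≤ 0.51) = P(X ≤ 0.51) - P(X ≤ 0.02)
                 = F(0.51) - F(0.02)
                 = 0.938560 - 0.103628
                 = 0.834932

So there's approximately a 83.5% chance that X falls in this range.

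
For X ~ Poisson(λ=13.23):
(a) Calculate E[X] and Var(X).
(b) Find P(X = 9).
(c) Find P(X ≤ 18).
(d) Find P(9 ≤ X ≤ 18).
(a) E[X] = 13.2300, Var(X) = 13.2300
(b) P(X = 9) = 0.061455
(c) P(X ≤ 18) = 0.920628
(d) P(9 ≤ X ≤ 18) = 0.830932

We have X ~ Poisson(λ=13.23).

(a) Moments:
E[X] = 13.2300
Var(X) = 13.2300
σ = √Var(X) = 3.6373

(b) Point probability using PMF:
P(X = 9) = 0.061455

(c) Cumulative probability using CDF:
P(X ≤ 18) = F(18) = 0.920628

(d) Range probability:
P(9 ≤ X ≤ 18) = P(X ≤ 18) - P(X ≤ 8)
                   = F(18) - F(8)
                   = 0.920628 - 0.089696
                   = 0.830932

This means approximately 83.1% of outcomes fall in the interval [9, 18].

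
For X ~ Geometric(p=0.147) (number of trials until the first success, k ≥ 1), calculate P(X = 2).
0.125391

We have X ~ Geometric(p=0.147) (number of trials until the first success, k ≥ 1).

For a Geometric distribution, the PMF gives us the probability of each outcome.

Using the PMF formula:
P(X = 2) = 0.125391

Rounded to 4 decimal places: 0.1254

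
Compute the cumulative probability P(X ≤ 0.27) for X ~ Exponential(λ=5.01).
0.741459

We have X ~ Exponential(λ=5.01).

The CDF gives us P(X ≤ k).

Using the CDF:
P(X ≤ 0.27) = 0.741459

This means there's approximately a 74.1% chance that X is at most 0.27.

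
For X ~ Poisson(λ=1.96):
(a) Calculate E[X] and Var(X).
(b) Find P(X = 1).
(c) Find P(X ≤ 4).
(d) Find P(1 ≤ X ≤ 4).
(a) E[X] = 1.9600, Var(X) = 1.9600
(b) P(X = 1) = 0.276083
(c) P(X ≤ 4) = 0.950884
(d) P(1 ≤ X ≤ 4) = 0.810025

We have X ~ Poisson(λ=1.96).

(a) Moments:
E[X] = 1.9600
Var(X) = 1.9600
σ = √Var(X) = 1.4000

(b) Point probability using PMF:
P(X = 1) = 0.276083

(c) Cumulative probability using CDF:
P(X ≤ 4) = F(4) = 0.950884

(d) Range probability:
P(1 ≤ X ≤ 4) = P(X ≤ 4) - P(X ≤ 0)
                   = F(4) - F(0)
                   = 0.950884 - 0.140858
                   = 0.810025

This means approximately 81.0% of outcomes fall in the interval [1, 4].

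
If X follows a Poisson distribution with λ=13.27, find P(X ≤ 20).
0.969864

We have X ~ Poisson(λ=13.27).

The CDF gives us P(X ≤ k).

Using the CDF:
P(X ≤ 20) = 0.969864

This means there's approximately a 97.0% chance that X is at most 20.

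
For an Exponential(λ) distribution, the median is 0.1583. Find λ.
λ = 4.3787

For X ~ Exponential(λ), the CDF is F(x) = 1 - e^(-λx).
The median m satisfies F(m) = 0.5:
1 - e^(-λm) = 0.5
e^(-λm) = 0.5
λm = ln(2)
m = ln(2) / λ

Given m = 0.1583:
λ = ln(2) / 0.1583 = 0.693147 / 0.1583 = 4.3787

Verification: ln(2) / 4.3787 = 0.1583 ✓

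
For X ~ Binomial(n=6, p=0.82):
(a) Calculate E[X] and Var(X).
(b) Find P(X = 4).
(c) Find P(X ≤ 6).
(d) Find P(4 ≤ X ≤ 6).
(a) E[X] = 4.9200, Var(X) = 0.8856
(b) P(X = 4) = 0.219731
(c) P(X ≤ 6) = 1.000000
(d) P(4 ≤ X ≤ 6) = 0.924137

We have X ~ Binomial(n=6, p=0.82).

(a) Moments:
E[X] = 4.9200
Var(X) = 0.8856
σ = √Var(X) = 0.9411

(b) Point probability using PMF:
P(X = 4) = 0.219731

(c) Cumulative probability using CDF:
P(X ≤ 6) = F(6) = 1.000000

(d) Range probability:
P(4 ≤ X ≤ 6) = P(X ≤ 6) - P(X ≤ 3)
                   = F(6) - F(3)
                   = 1.000000 - 0.075863
                   = 0.924137

This means approximately 92.4% of outcomes fall in the interval [4, 6].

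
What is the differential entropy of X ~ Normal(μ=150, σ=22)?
4.5100 nats

We have X ~ Normal(μ=150, σ=22).

The differential entropy measures the uncertainty or information content of the distribution.

For a Normal distribution with μ=150, σ=22:
h(X) = 4.5100 nats

(In bits, this would be 6.5065 bits.)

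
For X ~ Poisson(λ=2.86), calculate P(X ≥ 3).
0.544725

We have X ~ Poisson(λ=2.86).

For discrete distributions, P(X ≥ 3) = 1 - P(X ≤ 2).

P(X ≤ 2) = 0.455275
P(X ≥ 3) = 1 - 0.455275 = 0.544725

So there's approximately a 54.5% chance that X is at least 3.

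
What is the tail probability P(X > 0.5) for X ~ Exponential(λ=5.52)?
0.063292

We have X ~ Exponential(λ=5.52).

P(X > 0.5) = 1 - P(X ≤ 0.5)
                = 1 - F(0.5)
                = 1 - 0.936708
                = 0.063292

So there's approximately a 6.3% chance that X exceeds 0.5.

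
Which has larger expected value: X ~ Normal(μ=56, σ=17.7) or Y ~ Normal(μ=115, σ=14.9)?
Y has larger mean (115.0000 > 56.0000)

Compute the expected value for each distribution:

X ~ Normal(μ=56, σ=17.7):
E[X] = 56.0000

Y ~ Normal(μ=115, σ=14.9):
E[Y] = 115.0000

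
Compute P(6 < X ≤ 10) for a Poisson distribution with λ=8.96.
0.500272

We have X ~ Poisson(λ=8.96).

To find P(6 < X ≤ 10), we use:
P(6 < X ≤ 10) = P(X ≤ 10) - P(X ≤ 6)
                 = F(10) - F(6)
                 = 0.710721 - 0.210449
                 = 0.500272

So there's approximately a 50.0% chance that X falls in this range.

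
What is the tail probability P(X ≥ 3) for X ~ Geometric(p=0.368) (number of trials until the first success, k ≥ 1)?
0.399424

We have X ~ Geometric(p=0.368) (number of trials until the first success, k ≥ 1).

For discrete distributions, P(X ≥ 3) = 1 - P(X ≤ 2).

P(X ≤ 2) = 0.600576
P(X ≥ 3) = 1 - 0.600576 = 0.399424

So there's approximately a 39.9% chance that X is at least 3.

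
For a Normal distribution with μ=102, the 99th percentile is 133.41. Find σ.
σ = 13.5018

For X ~ Normal(μ, σ), the p-th percentile satisfies x = μ + z_p × σ,
where z_p = Φ⁻¹(p) is the standard normal quantile.

Step 1: z_{0.99} = Φ⁻¹(0.99) = 2.3263

Step 2: Solve for σ:
133.41 = 102 + 2.3263 × σ
σ = (133.41 - 102) / 2.3263
σ = 31.41 / 2.3263
σ = 13.5018

Verification: μ + z × σ = 102 + 2.3263 × 13.5018 = 133.41 ✓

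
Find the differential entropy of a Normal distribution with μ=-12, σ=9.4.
3.6596 nats

We have X ~ Normal(μ=-12, σ=9.4).

The differential entropy measures the uncertainty or information content of the distribution.

For a Normal distribution with μ=-12, σ=9.4:
h(X) = 3.6596 nats

(In bits, this would be 5.2798 bits.)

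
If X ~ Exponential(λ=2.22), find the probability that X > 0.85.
0.151526

We have X ~ Exponential(λ=2.22).

P(X > 0.85) = 1 - P(X ≤ 0.85)
                = 1 - F(0.85)
                = 1 - 0.848474
                = 0.151526

So there's approximately a 15.2% chance that X exceeds 0.85.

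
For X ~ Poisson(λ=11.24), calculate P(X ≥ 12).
0.449359

We have X ~ Poisson(λ=11.24).

For discrete distributions, P(X ≥ 12) = 1 - P(X ≤ 11).

P(X ≤ 11) = 0.550641
P(X ≥ 12) = 1 - 0.550641 = 0.449359

So there's approximately a 44.9% chance that X is at least 12.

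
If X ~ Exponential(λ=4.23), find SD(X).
0.2364

We have X ~ Exponential(λ=4.23).

For an Exponential distribution with λ=4.23:
σ = √Var(X) = 0.2364

The standard deviation is the square root of the variance.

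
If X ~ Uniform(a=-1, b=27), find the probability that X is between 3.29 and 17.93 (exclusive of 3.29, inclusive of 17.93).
0.522857

We have X ~ Uniform(a=-1, b=27).

To find P(3.29 < X ≤ 17.93), we use:
P(3.29 < X ≤ 17.93) = P(X ≤ 17.93) - P(X ≤ 3.29)
                 = F(17.93) - F(3.29)
                 = 0.676071 - 0.153214
                 = 0.522857

So there's approximately a 52.3% chance that X falls in this range.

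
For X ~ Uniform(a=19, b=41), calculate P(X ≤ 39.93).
0.951364

We have X ~ Uniform(a=19, b=41).

The CDF gives us P(X ≤ k).

Using the CDF:
P(X ≤ 39.93) = 0.951364

This means there's approximately a 95.1% chance that X is at most 39.93.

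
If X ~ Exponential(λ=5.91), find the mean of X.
0.1692

We have X ~ Exponential(λ=5.91).

For an Exponential distribution with λ=5.91:
E[X] = 0.1692

This is the expected (average) value of X.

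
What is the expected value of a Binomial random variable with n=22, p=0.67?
14.7400

We have X ~ Binomial(n=22, p=0.67).

For a Binomial distribution with n=22, p=0.67:
E[X] = 14.7400

This is the expected (average) value of X.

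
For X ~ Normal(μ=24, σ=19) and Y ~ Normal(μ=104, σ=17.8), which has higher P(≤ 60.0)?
X has higher probability (P(X ≤ 60.0) = 0.9709 > P(Y ≤ 60.0) = 0.0067)

Compute P(≤ 60.0) for each distribution:

X ~ Normal(μ=24, σ=19):
P(X ≤ 60.0) = 0.9709

Y ~ Normal(μ=104, σ=17.8):
P(Y ≤ 60.0) = 0.0067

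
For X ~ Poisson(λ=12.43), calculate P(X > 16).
0.126306

We have X ~ Poisson(λ=12.43).

P(X > 16) = 1 - P(X ≤ 16)
                = 1 - F(16)
                = 1 - 0.873694
                = 0.126306

So there's approximately a 12.6% chance that X exceeds 16.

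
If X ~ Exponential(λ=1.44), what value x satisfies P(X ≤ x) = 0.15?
0.1129

We have X ~ Exponential(λ=1.44).

We want to find x such that P(X ≤ x) = 0.15.

This is the 15th percentile, which means 15% of values fall below this point.

Using the inverse CDF (quantile function):
x = F⁻¹(0.15) = 0.1129

Verification: P(X ≤ 0.1129) = 0.15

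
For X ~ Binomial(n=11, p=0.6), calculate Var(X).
2.6400

We have X ~ Binomial(n=11, p=0.6).

For a Binomial distribution with n=11, p=0.6:
Var(X) = 2.6400

The variance measures the spread of the distribution around the mean.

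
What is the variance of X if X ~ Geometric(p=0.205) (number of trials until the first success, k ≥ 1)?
18.9173

We have X ~ Geometric(p=0.205) (number of trials until the first success, k ≥ 1).

For a Geometric distribution with p=0.205 (number of trials until the first success, k ≥ 1):
Var(X) = 18.9173

The variance measures the spread of the distribution around the mean.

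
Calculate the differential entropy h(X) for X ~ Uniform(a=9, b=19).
2.3026 nats

We have X ~ Uniform(a=9, b=19).

The differential entropy measures the uncertainty or information content of the distribution.

For a Uniform distribution with a=9, b=19:
h(X) = 2.3026 nats

(In bits, this would be 3.3219 bits.)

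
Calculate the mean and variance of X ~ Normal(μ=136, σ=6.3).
E[X] = 136.0000, Var(X) = 39.6900

We have X ~ Normal(μ=136, σ=6.3).

For a Normal distribution with μ=136, σ=6.3:

Expected value:
E[X] = 136.0000

Variance:
Var(X) = 39.6900

Standard deviation:
σ = √Var(X) = 6.3000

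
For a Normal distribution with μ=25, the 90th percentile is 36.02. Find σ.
σ = 8.5990

For X ~ Normal(μ, σ), the p-th percentile satisfies x = μ + z_p × σ,
where z_p = Φ⁻¹(p) is the standard normal quantile.

Step 1: z_{0.9} = Φ⁻¹(0.9) = 1.2816

Step 2: Solve for σ:
36.02 = 25 + 1.2816 × σ
σ = (36.02 - 25) / 1.2816
σ = 11.02 / 1.2816
σ = 8.5990

Verification: μ + z × σ = 25 + 1.2816 × 8.5990 = 36.02 ✓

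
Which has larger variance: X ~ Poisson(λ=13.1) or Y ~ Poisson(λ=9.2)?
X has larger variance (13.1000 > 9.2000)

Compute the variance for each distribution:

X ~ Poisson(λ=13.1):
Var(X) = 13.1000

Y ~ Poisson(λ=9.2):
Var(Y) = 9.2000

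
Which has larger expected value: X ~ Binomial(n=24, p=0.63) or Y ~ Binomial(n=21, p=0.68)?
X has larger mean (15.1200 > 14.2800)

Compute the expected value for each distribution:

X ~ Binomial(n=24, p=0.63):
E[X] = 15.1200

Y ~ Binomial(n=21, p=0.68):
E[Y] = 14.2800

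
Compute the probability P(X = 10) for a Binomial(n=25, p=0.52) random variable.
0.078169

We have X ~ Binomial(n=25, p=0.52).

For a Binomial distribution, the PMF gives us the probability of each outcome.

Using the PMF formula:
P(X = 10) = 0.078169

Rounded to 4 decimal places: 0.0782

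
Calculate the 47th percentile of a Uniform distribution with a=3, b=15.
8.6400

We have X ~ Uniform(a=3, b=15).

We want to find x such that P(X ≤ x) = 0.47.

This is the 47th percentile, which means 47% of values fall below this point.

Using the inverse CDF (quantile function):
x = F⁻¹(0.47) = 8.6400

Verification: P(X ≤ 8.6400) = 0.47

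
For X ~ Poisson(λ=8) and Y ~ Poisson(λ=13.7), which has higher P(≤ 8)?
X has higher probability (P(X ≤ 8) = 0.5925 > P(Y ≤ 8) = 0.0718)

Compute P(≤ 8) for each distribution:

X ~ Poisson(λ=8):
P(X ≤ 8) = 0.5925

Y ~ Poisson(λ=13.7):
P(Y ≤ 8) = 0.0718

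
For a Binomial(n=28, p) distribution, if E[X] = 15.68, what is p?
p = 0.56

For a Binomial(n, p) distribution:
E[X] = n × p

Given n = 28 and E[X] = 15.68:
15.68 = 28 × p
p = 15.68 / 28 = 0.56

Verification: Binomial(28, 0.56) has E[X] = 15.68 ✓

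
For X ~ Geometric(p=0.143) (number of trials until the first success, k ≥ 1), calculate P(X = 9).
0.041609

We have X ~ Geometric(p=0.143) (number of trials until the first success, k ≥ 1).

For a Geometric distribution, the PMF gives us the probability of each outcome.

Using the PMF formula:
P(X = 9) = 0.041609

Rounded to 4 decimal places: 0.0416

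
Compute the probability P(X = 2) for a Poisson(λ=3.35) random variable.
0.196867

We have X ~ Poisson(λ=3.35).

For a Poisson distribution, the PMF gives us the probability of each outcome.

Using the PMF formula:
P(X = 2) = 0.196867

Rounded to 4 decimal places: 0.1969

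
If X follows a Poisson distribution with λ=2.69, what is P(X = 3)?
0.220218

We have X ~ Poisson(λ=2.69).

For a Poisson distribution, the PMF gives us the probability of each outcome.

Using the PMF formula:
P(X = 3) = 0.220218

Rounded to 4 decimal places: 0.2202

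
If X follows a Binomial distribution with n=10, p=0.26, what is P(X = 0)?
0.049240

We have X ~ Binomial(n=10, p=0.26).

For a Binomial distribution, the PMF gives us the probability of each outcome.

Using the PMF formula:
P(X = 0) = 0.049240

Rounded to 4 decimal places: 0.0492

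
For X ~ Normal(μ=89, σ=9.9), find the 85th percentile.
99.2607

We have X ~ Normal(μ=89, σ=9.9).

We want to find x such that P(X ≤ x) = 0.85.

This is the 85th percentile, which means 85% of values fall below this point.

Using the inverse CDF (quantile function):
x = F⁻¹(0.85) = 99.2607

Verification: P(X ≤ 99.2607) = 0.85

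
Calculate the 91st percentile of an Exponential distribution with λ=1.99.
1.2100

We have X ~ Exponential(λ=1.99).

We want to find x such that P(X ≤ x) = 0.91.

This is the 91st percentile, which means 91% of values fall below this point.

Using the inverse CDF (quantile function):
x = F⁻¹(0.91) = 1.2100

Verification: P(X ≤ 1.2100) = 0.91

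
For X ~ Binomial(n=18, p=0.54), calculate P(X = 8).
0.134210

We have X ~ Binomial(n=18, p=0.54).

For a Binomial distribution, the PMF gives us the probability of each outcome.

Using the PMF formula:
P(X = 8) = 0.134210

Rounded to 4 decimal places: 0.1342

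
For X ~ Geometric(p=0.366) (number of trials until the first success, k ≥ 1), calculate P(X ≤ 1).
0.366000

We have X ~ Geometric(p=0.366) (number of trials until the first success, k ≥ 1).

The CDF gives us P(X ≤ k).

Using the CDF:
P(X ≤ 1) = 0.366000

This means there's approximately a 36.6% chance that X is at most 1.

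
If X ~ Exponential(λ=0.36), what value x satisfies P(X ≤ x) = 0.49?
1.8704

We have X ~ Exponential(λ=0.36).

We want to find x such that P(X ≤ x) = 0.49.

This is the 49th percentile, which means 49% of values fall below this point.

Using the inverse CDF (quantile function):
x = F⁻¹(0.49) = 1.8704

Verification: P(X ≤ 1.8704) = 0.49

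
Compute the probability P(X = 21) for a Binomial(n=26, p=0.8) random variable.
0.194148

We have X ~ Binomial(n=26, p=0.8).

For a Binomial distribution, the PMF gives us the probability of each outcome.

Using the PMF formula:
P(X = 21) = 0.194148

Rounded to 4 decimal places: 0.1941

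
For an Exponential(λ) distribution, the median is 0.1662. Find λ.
λ = 4.1706

For X ~ Exponential(λ), the CDF is F(x) = 1 - e^(-λx).
The median m satisfies F(m) = 0.5:
1 - e^(-λm) = 0.5
e^(-λm) = 0.5
λm = ln(2)
m = ln(2) / λ

Given m = 0.1662:
λ = ln(2) / 0.1662 = 0.693147 / 0.1662 = 4.1706

Verification: ln(2) / 4.1706 = 0.1662 ✓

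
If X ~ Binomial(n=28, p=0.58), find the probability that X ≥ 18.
0.318025

We have X ~ Binomial(n=28, p=0.58).

For discrete distributions, P(X ≥ 18) = 1 - P(X ≤ 17).

P(X ≤ 17) = 0.681975
P(X ≥ 18) = 1 - 0.681975 = 0.318025

So there's approximately a 31.8% chance that X is at least 18.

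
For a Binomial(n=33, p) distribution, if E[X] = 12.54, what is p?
p = 0.38

For a Binomial(n, p) distribution:
E[X] = n × p

Given n = 33 and E[X] = 12.54:
12.54 = 33 × p
p = 12.54 / 33 = 0.38

Verification: Binomial(33, 0.38) has E[X] = 12.54 ✓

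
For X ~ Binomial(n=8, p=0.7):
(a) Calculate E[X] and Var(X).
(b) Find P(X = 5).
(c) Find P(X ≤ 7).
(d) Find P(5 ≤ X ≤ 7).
(a) E[X] = 5.6000, Var(X) = 1.6800
(b) P(X = 5) = 0.254122
(c) P(X ≤ 7) = 0.942352
(d) P(5 ≤ X ≤ 7) = 0.748248

We have X ~ Binomial(n=8, p=0.7).

(a) Moments:
E[X] = 5.6000
Var(X) = 1.6800
σ = √Var(X) = 1.2961

(b) Point probability using PMF:
P(X = 5) = 0.254122

(c) Cumulative probability using CDF:
P(X ≤ 7) = F(7) = 0.942352

(d) Range probability:
P(5 ≤ X ≤ 7) = P(X ≤ 7) - P(X ≤ 4)
                   = F(7) - F(4)
                   = 0.942352 - 0.194104
                   = 0.748248

This means approximately 74.8% of outcomes fall in the interval [5, 7].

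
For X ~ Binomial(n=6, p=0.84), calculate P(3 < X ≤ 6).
0.943964

We have X ~ Binomial(n=6, p=0.84).

To find P(3 < X ≤ 6), we use:
P(3 < X ≤ 6) = P(X ≤ 6) - P(X ≤ 3)
                 = F(6) - F(3)
                 = 1.000000 - 0.056036
                 = 0.943964

So there's approximately a 94.4% chance that X falls in this range.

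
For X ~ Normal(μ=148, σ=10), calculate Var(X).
100.0000

We have X ~ Normal(μ=148, σ=10).

For a Normal distribution with μ=148, σ=10:
Var(X) = 100.0000

The variance measures the spread of the distribution around the mean.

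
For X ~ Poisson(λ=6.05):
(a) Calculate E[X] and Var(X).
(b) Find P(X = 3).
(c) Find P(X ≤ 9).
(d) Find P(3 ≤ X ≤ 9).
(a) E[X] = 6.0500, Var(X) = 6.0500
(b) P(X = 3) = 0.087023
(c) P(X ≤ 9) = 0.912591
(d) P(3 ≤ X ≤ 9) = 0.852816

We have X ~ Poisson(λ=6.05).

(a) Moments:
E[X] = 6.0500
Var(X) = 6.0500
σ = √Var(X) = 2.4597

(b) Point probability using PMF:
P(X = 3) = 0.087023

(c) Cumulative probability using CDF:
P(X ≤ 9) = F(9) = 0.912591

(d) Range probability:
P(3 ≤ X ≤ 9) = P(X ≤ 9) - P(X ≤ 2)
                   = F(9) - F(2)
                   = 0.912591 - 0.059775
                   = 0.852816

This means approximately 85.3% of outcomes fall in the interval [3, 9].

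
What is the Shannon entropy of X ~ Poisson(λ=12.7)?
2.6829 nats

We have X ~ Poisson(λ=12.7).

The Shannon entropy measures the uncertainty or information content of the distribution.

For a Poisson distribution with λ=12.7:
H(X) = 2.6829 nats

(In bits, this would be 3.8706 bits.)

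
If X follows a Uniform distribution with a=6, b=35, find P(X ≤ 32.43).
0.911379

We have X ~ Uniform(a=6, b=35).

The CDF gives us P(X ≤ k).

Using the CDF:
P(X ≤ 32.43) = 0.911379

This means there's approximately a 91.1% chance that X is at most 32.43.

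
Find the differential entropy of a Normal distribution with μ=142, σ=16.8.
4.2403 nats

We have X ~ Normal(μ=142, σ=16.8).

The differential entropy measures the uncertainty or information content of the distribution.

For a Normal distribution with μ=142, σ=16.8:
h(X) = 4.2403 nats

(In bits, this would be 6.1175 bits.)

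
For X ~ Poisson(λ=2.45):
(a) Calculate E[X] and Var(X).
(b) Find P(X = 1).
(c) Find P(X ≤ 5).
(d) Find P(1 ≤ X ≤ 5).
(a) E[X] = 2.4500, Var(X) = 2.4500
(b) P(X = 1) = 0.211419
(c) P(X ≤ 5) = 0.961236
(d) P(1 ≤ X ≤ 5) = 0.874942

We have X ~ Poisson(λ=2.45).

(a) Moments:
E[X] = 2.4500
Var(X) = 2.4500
σ = √Var(X) = 1.5652

(b) Point probability using PMF:
P(X = 1) = 0.211419

(c) Cumulative probability using CDF:
P(X ≤ 5) = F(5) = 0.961236

(d) Range probability:
P(1 ≤ X ≤ 5) = P(X ≤ 5) - P(X ≤ 0)
                   = F(5) - F(0)
                   = 0.961236 - 0.086294
                   = 0.874942

This means approximately 87.5% of outcomes fall in the interval [1, 5].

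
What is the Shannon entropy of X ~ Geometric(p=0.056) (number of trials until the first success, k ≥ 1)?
3.8539 nats

We have X ~ Geometric(p=0.056) (number of trials until the first success, k ≥ 1).

The Shannon entropy measures the uncertainty or information content of the distribution.

For a Geometric distribution with p=0.056 (number of trials until the first success, k ≥ 1):
H(X) = 3.8539 nats

(In bits, this would be 5.5600 bits.)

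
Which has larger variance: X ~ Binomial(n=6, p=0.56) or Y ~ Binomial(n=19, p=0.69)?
Y has larger variance (4.0641 > 1.4784)

Compute the variance for each distribution:

X ~ Binomial(n=6, p=0.56):
Var(X) = 1.4784

Y ~ Binomial(n=19, p=0.69):
Var(Y) = 4.0641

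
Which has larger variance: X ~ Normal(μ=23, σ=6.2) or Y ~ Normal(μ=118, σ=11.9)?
Y has larger variance (141.6100 > 38.4400)

Compute the variance for each distribution:

X ~ Normal(μ=23, σ=6.2):
Var(X) = 38.4400

Y ~ Normal(μ=118, σ=11.9):
Var(Y) = 141.6100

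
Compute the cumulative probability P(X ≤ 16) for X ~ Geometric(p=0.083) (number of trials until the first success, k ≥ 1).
0.750018

We have X ~ Geometric(p=0.083) (number of trials until the first success, k ≥ 1).

The CDF gives us P(X ≤ k).

Using the CDF:
P(X ≤ 16) = 0.750018

This means there's approximately a 75.0% chance that X is at most 16.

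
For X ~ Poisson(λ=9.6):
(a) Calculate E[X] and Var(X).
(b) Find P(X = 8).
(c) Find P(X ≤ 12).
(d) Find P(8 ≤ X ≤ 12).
(a) E[X] = 9.6000, Var(X) = 9.6000
(b) P(X = 8) = 0.121178
(c) P(X ≤ 12) = 0.827876
(d) P(8 ≤ X ≤ 12) = 0.569447

We have X ~ Poisson(λ=9.6).

(a) Moments:
E[X] = 9.6000
Var(X) = 9.6000
σ = √Var(X) = 3.0984

(b) Point probability using PMF:
P(X = 8) = 0.121178

(c) Cumulative probability using CDF:
P(X ≤ 12) = F(12) = 0.827876

(d) Range probability:
P(8 ≤ X ≤ 12) = P(X ≤ 12) - P(X ≤ 7)
                   = F(12) - F(7)
                   = 0.827876 - 0.258428
                   = 0.569447

This means approximately 56.9% of outcomes fall in the interval [8, 12].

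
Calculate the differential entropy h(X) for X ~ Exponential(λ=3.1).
-0.1314 nats

We have X ~ Exponential(λ=3.1).

The differential entropy measures the uncertainty or information content of the distribution.

For an Exponential distribution with λ=3.1:
h(X) = -0.1314 nats

(In bits, this would be -0.1896 bits.)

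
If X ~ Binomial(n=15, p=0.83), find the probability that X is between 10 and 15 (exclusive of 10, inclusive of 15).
0.903873

We have X ~ Binomial(n=15, p=0.83).

To find P(10 < X ≤ 15), we use:
P(10 < X ≤ 15) = P(X ≤ 15) - P(X ≤ 10)
                 = F(15) - F(10)
                 = 1.000000 - 0.096127
                 = 0.903873

So there's approximately a 90.4% chance that X falls in this range.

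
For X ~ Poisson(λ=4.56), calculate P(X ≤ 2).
0.166941

We have X ~ Poisson(λ=4.56).

The CDF gives us P(X ≤ k).

Using the CDF:
P(X ≤ 2) = 0.166941

This means there's approximately a 16.7% chance that X is at most 2.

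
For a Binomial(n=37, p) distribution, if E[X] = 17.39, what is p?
p = 0.47

For a Binomial(n, p) distribution:
E[X] = n × p

Given n = 37 and E[X] = 17.39:
17.39 = 37 × p
p = 17.39 / 37 = 0.47

Verification: Binomial(37, 0.47) has E[X] = 17.39 ✓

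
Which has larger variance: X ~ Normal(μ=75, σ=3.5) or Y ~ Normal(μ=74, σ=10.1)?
Y has larger variance (102.0100 > 12.2500)

Compute the variance for each distribution:

X ~ Normal(μ=75, σ=3.5):
Var(X) = 12.2500

Y ~ Normal(μ=74, σ=10.1):
Var(Y) = 102.0100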